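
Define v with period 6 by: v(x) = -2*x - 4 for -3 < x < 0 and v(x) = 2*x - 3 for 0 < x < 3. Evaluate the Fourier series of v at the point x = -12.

x = -12 differs from x = 0 by -2 full period(s), and the series is 6-periodic.
At x = 0 the one-sided limits are v(0^-) = -4 and v(0^+) = -3.
By Dirichlet's theorem the series converges to their average, [(-4) + (-3)]/2 = -7/2.

-7/2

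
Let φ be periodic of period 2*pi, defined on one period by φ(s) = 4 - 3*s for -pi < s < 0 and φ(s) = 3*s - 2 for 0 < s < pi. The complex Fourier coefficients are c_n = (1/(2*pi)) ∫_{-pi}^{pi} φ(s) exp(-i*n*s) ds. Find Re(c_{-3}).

-2/(3*pi)

Since φ is real-valued, Re(c_{-3}) = (1/(2*pi)) ∫_{-pi}^{pi} φ(s) cos(-3*s) ds = a_{3}/2.
Split the integral at the breakpoints.
Integrating by parts (boundary term plus one more integral), an antiderivative of (4 - 3*s) cos(-3*s) is -s*sin(3*s) + 4*sin(3*s)/3 - cos(3*s)/3; evaluating from -pi to 0: ∫_{-pi}^{0} (4 - 3*s) cos(-3*s) ds = (-1/3) - (1/3) = -2/3.
Integrating by parts (boundary term plus one more integral), an antiderivative of (3*s - 2) cos(-3*s) is s*sin(3*s) - 2*sin(3*s)/3 + cos(3*s)/3; evaluating from 0 to pi: ∫_{0}^{pi} (3*s - 2) cos(-3*s) ds = (-1/3) - (1/3) = -2/3.
So ∫_{-pi}^{pi} φ(s) cos(-3*s) ds = -4/3.
Hence Re(c_{-3}) = (1/(2*pi))·(-4/3) = -2/(3*pi).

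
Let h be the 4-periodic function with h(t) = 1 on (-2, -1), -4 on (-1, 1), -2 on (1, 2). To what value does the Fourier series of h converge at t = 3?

-3/2

t = 3 differs from t = -1 by 1 full period(s), and the series is 4-periodic.
At t = -1 the one-sided limits are h(-1^-) = 1 and h(-1^+) = -4.
By Dirichlet's theorem the series converges to their average, [(1) + (-4)]/2 = -3/2.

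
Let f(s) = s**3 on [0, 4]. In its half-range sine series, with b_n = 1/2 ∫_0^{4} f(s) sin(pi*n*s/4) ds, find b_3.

128*(-2 + 3*pi**2)/(9*pi**3)

b_3 = 1/2 ∫_0^{4} (s**3) sin(3*pi*s/4) ds.
Integrating by parts three times (tabular method), an antiderivative of (s**3) sin(3*pi*s/4) is -4*s**3*cos(3*pi*s/4)/(3*pi) + 16*s**2*sin(3*pi*s/4)/(3*pi**2) + 128*s*cos(3*pi*s/4)/(9*pi**3) - 512*sin(3*pi*s/4)/(27*pi**4); evaluating from 0 to 4: ∫_{0}^{4} (s**3) sin(3*pi*s/4) ds = (256*(-2 + 3*pi**2)/(9*pi**3)) - (0) = 256*(-2 + 3*pi**2)/(9*pi**3).
Hence b_3 = (1/2)·(256*(-2 + 3*pi**2)/(9*pi**3)) = 128*(-2 + 3*pi**2)/(9*pi**3).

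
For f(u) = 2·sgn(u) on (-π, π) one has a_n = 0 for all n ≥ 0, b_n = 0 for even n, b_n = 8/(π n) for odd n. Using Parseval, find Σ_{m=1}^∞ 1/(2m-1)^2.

Parseval: Σ b_n^2 = (1/π) ∫_{-π}^{π} f(u)^2 du = 8.
Only odd n contribute, with b_n^2 = 64/(π^2 n^2), so Σ_{m≥1} 1/(2m-1)^2 = π^2·(8)/64 = pi**2/8.

pi**2/8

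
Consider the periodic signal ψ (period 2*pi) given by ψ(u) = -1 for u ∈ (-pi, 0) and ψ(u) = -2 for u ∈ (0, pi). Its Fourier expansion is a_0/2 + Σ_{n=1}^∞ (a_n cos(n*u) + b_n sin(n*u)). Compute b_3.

b_3 = 1/pi ∫_{-pi}^{pi} ψ(u) sin(3*u) du.
Split the integral at the breakpoints.
Directly, an antiderivative of (-1) sin(3*u) is cos(3*u)/3; evaluating from -pi to 0: ∫_{-pi}^{0} (-1) sin(3*u) du = (1/3) - (-1/3) = 2/3.
Directly, an antiderivative of (-2) sin(3*u) is 2*cos(3*u)/3; evaluating from 0 to pi: ∫_{0}^{pi} (-2) sin(3*u) du = (-2/3) - (2/3) = -4/3.
Summing the pieces and multiplying by (1/pi) gives b_3 = -2/(3*pi).

-2/(3*pi)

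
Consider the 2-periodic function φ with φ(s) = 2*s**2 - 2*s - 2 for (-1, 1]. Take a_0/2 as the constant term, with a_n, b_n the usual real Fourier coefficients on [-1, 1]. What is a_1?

-8/pi**2

a_1 = ∫_{-1}^{1} φ(s) cos(pi*s) ds.
Integrating by parts twice (tabular method), an antiderivative of (2*s**2 - 2*s - 2) cos(pi*s) is 2*s**2*sin(pi*s)/pi - 2*s*sin(pi*s)/pi + 4*s*cos(pi*s)/pi**2 - 2*sin(pi*s)/pi - 4*sin(pi*s)/pi**3 - 2*cos(pi*s)/pi**2; evaluating from -1 to 1: ∫_{-1}^{1} (2*s**2 - 2*s - 2) cos(pi*s) ds = (-2/pi**2) - (6/pi**2) = -8/pi**2.
Hence a_1 = -8/pi**2.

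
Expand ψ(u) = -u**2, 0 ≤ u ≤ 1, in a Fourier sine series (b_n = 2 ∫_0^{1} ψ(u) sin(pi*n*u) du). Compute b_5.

b_5 = 2 ∫_0^{1} (-u**2) sin(5*pi*u) du.
Integrating by parts twice (tabular method), an antiderivative of (-u**2) sin(5*pi*u) is u**2*cos(5*pi*u)/(5*pi) - 2*u*sin(5*pi*u)/(25*pi**2) - 2*cos(5*pi*u)/(125*pi**3); evaluating from 0 to 1: ∫_{0}^{1} (-u**2) sin(5*pi*u) du = ((2 - 25*pi**2)/(125*pi**3)) - (-2/(125*pi**3)) = (4 - 25*pi**2)/(125*pi**3).
Hence b_5 = 2·((4 - 25*pi**2)/(125*pi**3)) = 2*(4 - 25*pi**2)/(125*pi**3).

2*(4 - 25*pi**2)/(125*pi**3)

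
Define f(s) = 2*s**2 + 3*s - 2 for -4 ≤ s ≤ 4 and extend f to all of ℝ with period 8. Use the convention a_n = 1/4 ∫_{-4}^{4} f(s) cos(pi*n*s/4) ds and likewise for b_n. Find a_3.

a_3 = 1/4 ∫_{-4}^{4} f(s) cos(3*pi*s/4) ds.
Integrating by parts twice (tabular method), an antiderivative of (2*s**2 + 3*s - 2) cos(3*pi*s/4) is 8*s**2*sin(3*pi*s/4)/(3*pi) + 4*s*sin(3*pi*s/4)/pi + 64*s*cos(3*pi*s/4)/(9*pi**2) - 8*sin(3*pi*s/4)/(3*pi) - 256*sin(3*pi*s/4)/(27*pi**3) + 16*cos(3*pi*s/4)/(3*pi**2); evaluating from -4 to 4: ∫_{-4}^{4} (2*s**2 + 3*s - 2) cos(3*pi*s/4) ds = (-304/(9*pi**2)) - (208/(9*pi**2)) = -512/(9*pi**2).
Hence a_3 = (1/4)·(-512/(9*pi**2)) = -128/(9*pi**2).

-128/(9*pi**2)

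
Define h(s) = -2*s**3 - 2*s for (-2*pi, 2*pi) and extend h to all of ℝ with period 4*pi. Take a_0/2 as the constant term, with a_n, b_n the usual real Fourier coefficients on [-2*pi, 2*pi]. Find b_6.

4/9 + 16*pi**2/3

b_6 = (1/(2*pi)) ∫_{-2*pi}^{2*pi} h(s) sin(3*s) ds.
h is odd and sin(3*s) is odd, so the integrand is even and b_6 = 1/pi ∫_0^{2*pi} h(s) sin(3*s) ds.
Integrating by parts three times (tabular method), an antiderivative of (-2*s**3 - 2*s) sin(3*s) is 2*s**3*cos(3*s)/3 - 2*s**2*sin(3*s)/3 + 2*s*cos(3*s)/9 - 2*sin(3*s)/27; evaluating from 0 to 2*pi: ∫_{0}^{2*pi} (-2*s**3 - 2*s) sin(3*s) ds = (4*pi*(1 + 12*pi**2)/9) - (0) = 4*pi*(1 + 12*pi**2)/9.
Hence b_6 = (1/pi)·(4*pi*(1 + 12*pi**2)/9) = 4/9 + 16*pi**2/3.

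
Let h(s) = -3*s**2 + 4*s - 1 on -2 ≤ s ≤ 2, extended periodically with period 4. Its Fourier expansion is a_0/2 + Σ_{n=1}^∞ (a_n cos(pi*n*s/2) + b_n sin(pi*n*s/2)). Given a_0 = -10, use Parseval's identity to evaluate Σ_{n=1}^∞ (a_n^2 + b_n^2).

1024/15

Parseval: a_0^2/2 + Σ_{n≥1} (a_n^2+b_n^2) = 1/2 ∫_{-2}^{2} h(s)^2 ds = 1774/15.
Subtract a_0^2/2 = 50: Σ (a_n^2+b_n^2) = 1024/15.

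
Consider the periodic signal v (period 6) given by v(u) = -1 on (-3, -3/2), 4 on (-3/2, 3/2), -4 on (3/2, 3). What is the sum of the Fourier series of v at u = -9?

-5/2

u = -9 differs from u = 3 by -2 full period(s), and the series is 6-periodic.
At u = 3 the one-sided limits are v(3^-) = -4 and v(3^+) = -1.
By Dirichlet's theorem the series converges to their average, [(-4) + (-1)]/2 = -5/2.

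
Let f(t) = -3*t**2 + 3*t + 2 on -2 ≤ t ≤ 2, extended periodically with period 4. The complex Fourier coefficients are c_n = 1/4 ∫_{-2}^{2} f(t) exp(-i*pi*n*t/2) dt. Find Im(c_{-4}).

-3/(2*pi)

Since f is real-valued, Im(c_{-4}) = -1/4 ∫_{-2}^{2} f(t) sin(-2*pi*t) dt = b_{4}/2.
Integrating by parts twice (tabular method), an antiderivative of (-3*t**2 + 3*t + 2) sin(-2*pi*t) is -3*t**2*cos(2*pi*t)/(2*pi) + 3*t*sin(2*pi*t)/(2*pi**2) + 3*t*cos(2*pi*t)/(2*pi) - 3*sin(2*pi*t)/(4*pi**2) + 3*cos(2*pi*t)/(4*pi**3) + cos(2*pi*t)/pi; evaluating from -2 to 2: ∫_{-2}^{2} (-3*t**2 + 3*t + 2) sin(-2*pi*t) dt = (-2/pi + 3/(4*pi**3)) - (-8/pi + 3/(4*pi**3)) = 6/pi.
Hence Im(c_{-4}) = (-1/4)·(6/pi) = -3/(2*pi).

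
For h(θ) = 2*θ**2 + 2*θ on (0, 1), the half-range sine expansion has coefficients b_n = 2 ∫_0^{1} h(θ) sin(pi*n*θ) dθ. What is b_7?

8*(-2 + 49*pi**2)/(343*pi**3)

b_7 = 2 ∫_0^{1} (2*θ**2 + 2*θ) sin(7*pi*θ) dθ.
Integrating by parts twice (tabular method), an antiderivative of (2*θ**2 + 2*θ) sin(7*pi*θ) is -2*θ**2*cos(7*pi*θ)/(7*pi) + 4*θ*sin(7*pi*θ)/(49*pi**2) - 2*θ*cos(7*pi*θ)/(7*pi) + 2*sin(7*pi*θ)/(49*pi**2) + 4*cos(7*pi*θ)/(343*pi**3); evaluating from 0 to 1: ∫_{0}^{1} (2*θ**2 + 2*θ) sin(7*pi*θ) dθ = (4*(-1 + 49*pi**2)/(343*pi**3)) - (4/(343*pi**3)) = 4*(-2 + 49*pi**2)/(343*pi**3).
Hence b_7 = 2·(4*(-2 + 49*pi**2)/(343*pi**3)) = 8*(-2 + 49*pi**2)/(343*pi**3).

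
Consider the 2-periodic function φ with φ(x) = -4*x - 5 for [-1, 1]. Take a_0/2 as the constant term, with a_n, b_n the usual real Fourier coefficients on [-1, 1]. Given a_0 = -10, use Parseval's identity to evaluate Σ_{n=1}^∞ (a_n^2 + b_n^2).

Parseval: a_0^2/2 + Σ_{n≥1} (a_n^2+b_n^2) = ∫_{-1}^{1} φ(x)^2 dx = 182/3.
Subtract a_0^2/2 = 50: Σ (a_n^2+b_n^2) = 32/3.

32/3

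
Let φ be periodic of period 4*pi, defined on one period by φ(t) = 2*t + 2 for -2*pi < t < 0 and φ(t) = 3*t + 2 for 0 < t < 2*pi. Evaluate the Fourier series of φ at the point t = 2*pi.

2 + pi

At t = 2*pi the one-sided limits are φ(2*pi^-) = 2 + 6*pi and φ(2*pi^+) = 2 - 4*pi.
By Dirichlet's theorem the series converges to their average, [(2 + 6*pi) + (2 - 4*pi)]/2 = 2 + pi.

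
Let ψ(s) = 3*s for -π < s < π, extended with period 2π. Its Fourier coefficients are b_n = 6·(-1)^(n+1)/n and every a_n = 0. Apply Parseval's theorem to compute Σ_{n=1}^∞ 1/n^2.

Parseval: Σ b_n^2 = (1/π) ∫_{-π}^{π} ψ(s)^2 ds = 6*pi**2.
Σ b_n^2 = Σ 36/n^2, so Σ 1/n^2 = (6*pi**2)/36 = pi**2/6.

pi**2/6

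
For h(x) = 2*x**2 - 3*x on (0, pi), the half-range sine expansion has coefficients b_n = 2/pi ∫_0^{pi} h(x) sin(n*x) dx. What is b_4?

b_4 = 2/pi ∫_0^{pi} (2*x**2 - 3*x) sin(4*x) dx.
Integrating by parts twice (tabular method), an antiderivative of (2*x**2 - 3*x) sin(4*x) is -x**2*cos(4*x)/2 + x*sin(4*x)/4 + 3*x*cos(4*x)/4 - 3*sin(4*x)/16 + cos(4*x)/16; evaluating from 0 to pi: ∫_{0}^{pi} (2*x**2 - 3*x) sin(4*x) dx = (-pi**2/2 + 1/16 + 3*pi/4) - (1/16) = pi*(3 - 2*pi)/4.
Hence b_4 = (2/pi)·(pi*(3 - 2*pi)/4) = 3/2 - pi.

3/2 - pi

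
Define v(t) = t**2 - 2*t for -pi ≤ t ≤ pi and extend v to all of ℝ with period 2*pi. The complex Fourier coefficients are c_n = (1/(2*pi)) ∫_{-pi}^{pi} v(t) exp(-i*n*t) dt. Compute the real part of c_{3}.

Since v is real-valued, Re(c_{3}) = (1/(2*pi)) ∫_{-pi}^{pi} v(t) cos(3*t) dt = a_{3}/2.
Integrating by parts twice (tabular method), an antiderivative of (t**2 - 2*t) cos(3*t) is t**2*sin(3*t)/3 - 2*t*sin(3*t)/3 + 2*t*cos(3*t)/9 - 2*sin(3*t)/27 - 2*cos(3*t)/9; evaluating from -pi to pi: ∫_{-pi}^{pi} (t**2 - 2*t) cos(3*t) dt = (2/9 - 2*pi/9) - (2/9 + 2*pi/9) = -4*pi/9.
Hence Re(c_{3}) = (1/(2*pi))·(-4*pi/9) = -2/9.

-2/9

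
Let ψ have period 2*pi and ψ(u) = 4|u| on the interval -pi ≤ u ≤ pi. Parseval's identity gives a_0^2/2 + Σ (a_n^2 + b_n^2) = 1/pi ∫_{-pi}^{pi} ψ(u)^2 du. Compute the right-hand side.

1/pi ∫_{-pi}^{pi} ψ(u)^2 du = 1/pi · (32*pi**3/3) = 32*pi**2/3.

32*pi**2/3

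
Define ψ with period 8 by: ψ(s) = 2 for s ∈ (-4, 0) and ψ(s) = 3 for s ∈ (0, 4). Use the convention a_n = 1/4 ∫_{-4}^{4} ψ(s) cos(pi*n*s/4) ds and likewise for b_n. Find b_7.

2/(7*pi)

b_7 = 1/4 ∫_{-4}^{4} ψ(s) sin(7*pi*s/4) ds.
Split the integral at the breakpoints.
Directly, an antiderivative of (2) sin(7*pi*s/4) is -8*cos(7*pi*s/4)/(7*pi); evaluating from -4 to 0: ∫_{-4}^{0} (2) sin(7*pi*s/4) ds = (-8/(7*pi)) - (8/(7*pi)) = -16/(7*pi).
Directly, an antiderivative of (3) sin(7*pi*s/4) is -12*cos(7*pi*s/4)/(7*pi); evaluating from 0 to 4: ∫_{0}^{4} (3) sin(7*pi*s/4) ds = (12/(7*pi)) - (-12/(7*pi)) = 24/(7*pi).
Summing the pieces and multiplying by (1/4) gives b_7 = 2/(7*pi).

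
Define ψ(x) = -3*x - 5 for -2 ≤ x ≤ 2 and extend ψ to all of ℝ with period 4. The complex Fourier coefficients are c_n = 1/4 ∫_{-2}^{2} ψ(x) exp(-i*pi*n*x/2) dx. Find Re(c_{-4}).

0

Since ψ is real-valued, Re(c_{-4}) = 1/4 ∫_{-2}^{2} ψ(x) cos(-2*pi*x) dx = a_{4}/2.
Integrating by parts (boundary term plus one more integral), an antiderivative of (-3*x - 5) cos(-2*pi*x) is -3*x*sin(2*pi*x)/(2*pi) - 5*sin(2*pi*x)/(2*pi) - 3*cos(2*pi*x)/(4*pi**2); evaluating from -2 to 2: ∫_{-2}^{2} (-3*x - 5) cos(-2*pi*x) dx = (-3/(4*pi**2)) - (-3/(4*pi**2)) = 0.
Hence Re(c_{-4}) = (1/4)·(0) = 0.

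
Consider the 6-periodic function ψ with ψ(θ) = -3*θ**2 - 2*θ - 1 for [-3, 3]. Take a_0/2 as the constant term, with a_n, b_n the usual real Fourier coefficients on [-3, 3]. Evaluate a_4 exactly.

a_4 = 1/3 ∫_{-3}^{3} ψ(θ) cos(4*pi*θ/3) dθ.
Integrating by parts twice (tabular method), an antiderivative of (-3*θ**2 - 2*θ - 1) cos(4*pi*θ/3) is -9*θ**2*sin(4*pi*θ/3)/(4*pi) - 3*θ*sin(4*pi*θ/3)/(2*pi) - 27*θ*cos(4*pi*θ/3)/(8*pi**2) - 3*sin(4*pi*θ/3)/(4*pi) + 81*sin(4*pi*θ/3)/(32*pi**3) - 9*cos(4*pi*θ/3)/(8*pi**2); evaluating from -3 to 3: ∫_{-3}^{3} (-3*θ**2 - 2*θ - 1) cos(4*pi*θ/3) dθ = (-45/(4*pi**2)) - (9/pi**2) = -81/(4*pi**2).
Hence a_4 = (1/3)·(-81/(4*pi**2)) = -27/(4*pi**2).

-27/(4*pi**2)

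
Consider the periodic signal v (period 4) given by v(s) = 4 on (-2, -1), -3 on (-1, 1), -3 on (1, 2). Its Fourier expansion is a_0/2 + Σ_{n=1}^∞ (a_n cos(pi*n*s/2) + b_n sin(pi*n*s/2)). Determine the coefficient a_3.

7/(3*pi)

a_3 = 1/2 ∫_{-2}^{2} v(s) cos(3*pi*s/2) ds.
Split the integral at the breakpoints.
Directly, an antiderivative of (4) cos(3*pi*s/2) is 8*sin(3*pi*s/2)/(3*pi); evaluating from -2 to -1: ∫_{-2}^{-1} (4) cos(3*pi*s/2) ds = (8/(3*pi)) - (0) = 8/(3*pi).
Directly, an antiderivative of (-3) cos(3*pi*s/2) is -2*sin(3*pi*s/2)/pi; evaluating from -1 to 1: ∫_{-1}^{1} (-3) cos(3*pi*s/2) ds = (2/pi) - (-2/pi) = 4/pi.
Directly, an antiderivative of (-3) cos(3*pi*s/2) is -2*sin(3*pi*s/2)/pi; evaluating from 1 to 2: ∫_{1}^{2} (-3) cos(3*pi*s/2) ds = (0) - (2/pi) = -2/pi.
Summing the pieces and multiplying by (1/2) gives a_3 = 7/(3*pi).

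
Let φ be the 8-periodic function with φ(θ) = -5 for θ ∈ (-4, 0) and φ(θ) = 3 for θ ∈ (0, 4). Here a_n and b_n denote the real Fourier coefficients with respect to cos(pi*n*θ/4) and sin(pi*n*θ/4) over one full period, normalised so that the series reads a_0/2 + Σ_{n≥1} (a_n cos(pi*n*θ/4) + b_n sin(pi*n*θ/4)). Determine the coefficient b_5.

16/(5*pi)

b_5 = 1/4 ∫_{-4}^{4} φ(θ) sin(5*pi*θ/4) dθ.
Split the integral at the breakpoints.
Directly, an antiderivative of (-5) sin(5*pi*θ/4) is 4*cos(5*pi*θ/4)/pi; evaluating from -4 to 0: ∫_{-4}^{0} (-5) sin(5*pi*θ/4) dθ = (4/pi) - (-4/pi) = 8/pi.
Directly, an antiderivative of (3) sin(5*pi*θ/4) is -12*cos(5*pi*θ/4)/(5*pi); evaluating from 0 to 4: ∫_{0}^{4} (3) sin(5*pi*θ/4) dθ = (12/(5*pi)) - (-12/(5*pi)) = 24/(5*pi).
Summing the pieces and multiplying by (1/4) gives b_5 = 16/(5*pi).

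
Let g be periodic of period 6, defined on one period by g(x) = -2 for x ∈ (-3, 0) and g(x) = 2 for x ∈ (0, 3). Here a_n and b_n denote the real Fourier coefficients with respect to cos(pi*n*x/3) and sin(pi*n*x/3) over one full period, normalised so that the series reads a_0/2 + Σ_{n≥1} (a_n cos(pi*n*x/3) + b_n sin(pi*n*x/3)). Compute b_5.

b_5 = 1/3 ∫_{-3}^{3} g(x) sin(5*pi*x/3) dx.
g is odd and sin(5*pi*x/3) is odd, so the integrand is even and b_5 = 2/3 ∫_0^{3} g(x) sin(5*pi*x/3) dx.
Directly, an antiderivative of (2) sin(5*pi*x/3) is -6*cos(5*pi*x/3)/(5*pi); evaluating from 0 to 3: ∫_{0}^{3} (2) sin(5*pi*x/3) dx = (6/(5*pi)) - (-6/(5*pi)) = 12/(5*pi).
Hence b_5 = (2/3)·(12/(5*pi)) = 8/(5*pi).

8/(5*pi)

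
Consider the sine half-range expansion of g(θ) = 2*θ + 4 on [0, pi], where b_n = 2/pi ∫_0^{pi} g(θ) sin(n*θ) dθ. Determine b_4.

-1

b_4 = 2/pi ∫_0^{pi} (2*θ + 4) sin(4*θ) dθ.
Integrating by parts (boundary term plus one more integral), an antiderivative of (2*θ + 4) sin(4*θ) is -θ*cos(4*θ)/2 + sin(4*θ)/8 - cos(4*θ); evaluating from 0 to pi: ∫_{0}^{pi} (2*θ + 4) sin(4*θ) dθ = (-pi/2 - 1) - (-1) = -pi/2.
Hence b_4 = (2/pi)·(-pi/2) = -1.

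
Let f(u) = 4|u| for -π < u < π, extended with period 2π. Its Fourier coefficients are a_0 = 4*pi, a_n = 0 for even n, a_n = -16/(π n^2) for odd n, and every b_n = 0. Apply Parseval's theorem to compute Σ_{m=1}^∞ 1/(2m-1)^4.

Parseval: a_0^2/2 + Σ a_n^2 = (1/π) ∫_{-π}^{π} f(u)^2 du = 32*pi**2/3.
Subtract a_0^2/2 = 8*pi**2: Σ a_n^2 = 8*pi**2/3.
Only odd n contribute, with a_n^2 = 256/(π^2 n^4), so Σ_{m≥1} 1/(2m-1)^4 = π^2·(8*pi**2/3)/256 = pi**4/96.

pi**4/96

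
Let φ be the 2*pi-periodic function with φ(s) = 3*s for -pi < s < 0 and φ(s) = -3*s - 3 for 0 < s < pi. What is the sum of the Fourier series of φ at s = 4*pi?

-3/2

s = 4*pi differs from s = 0 by 2 full period(s), and the series is 2*pi-periodic.
At s = 0 the one-sided limits are φ(0^-) = 0 and φ(0^+) = -3.
By Dirichlet's theorem the series converges to their average, [(0) + (-3)]/2 = -3/2.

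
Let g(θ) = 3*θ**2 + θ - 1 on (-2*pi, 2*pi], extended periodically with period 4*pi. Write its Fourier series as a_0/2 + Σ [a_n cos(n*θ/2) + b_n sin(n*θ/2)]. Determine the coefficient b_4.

b_4 = (1/(2*pi)) ∫_{-2*pi}^{2*pi} g(θ) sin(2*θ) dθ.
Integrating by parts twice (tabular method), an antiderivative of (3*θ**2 + θ - 1) sin(2*θ) is -3*θ**2*cos(2*θ)/2 + 3*θ*sin(2*θ)/2 - θ*cos(2*θ)/2 + sin(2*θ)/4 + 5*cos(2*θ)/4; evaluating from -2*pi to 2*pi: ∫_{-2*pi}^{2*pi} (3*θ**2 + θ - 1) sin(2*θ) dθ = (-6*pi**2 - pi + 5/4) - (-6*pi**2 + 5/4 + pi) = -2*pi.
Hence b_4 = (1/(2*pi))·(-2*pi) = -1.

-1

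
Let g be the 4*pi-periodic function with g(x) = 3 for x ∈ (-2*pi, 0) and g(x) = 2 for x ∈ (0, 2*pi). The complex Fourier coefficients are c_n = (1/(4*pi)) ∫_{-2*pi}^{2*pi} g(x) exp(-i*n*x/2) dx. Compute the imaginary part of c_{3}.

1/(3*pi)

Since g is real-valued, Im(c_{3}) = -(1/(4*pi)) ∫_{-2*pi}^{2*pi} g(x) sin(3*x/2) dx = -b_{3}/2.
Split the integral at the breakpoints.
Directly, an antiderivative of (3) sin(3*x/2) is -2*cos(3*x/2); evaluating from -2*pi to 0: ∫_{-2*pi}^{0} (3) sin(3*x/2) dx = (-2) - (2) = -4.
Directly, an antiderivative of (2) sin(3*x/2) is -4*cos(3*x/2)/3; evaluating from 0 to 2*pi: ∫_{0}^{2*pi} (2) sin(3*x/2) dx = (4/3) - (-4/3) = 8/3.
So ∫_{-2*pi}^{2*pi} g(x) sin(3*x/2) dx = -4/3.
Hence Im(c_{3}) = (-1/(4*pi))·(-4/3) = 1/(3*pi).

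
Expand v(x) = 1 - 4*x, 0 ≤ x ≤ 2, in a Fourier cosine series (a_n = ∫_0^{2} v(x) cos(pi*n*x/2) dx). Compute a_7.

a_7 = ∫_0^{2} (1 - 4*x) cos(7*pi*x/2) dx.
Integrating by parts (boundary term plus one more integral), an antiderivative of (1 - 4*x) cos(7*pi*x/2) is -8*x*sin(7*pi*x/2)/(7*pi) + 2*sin(7*pi*x/2)/(7*pi) - 16*cos(7*pi*x/2)/(49*pi**2); evaluating from 0 to 2: ∫_{0}^{2} (1 - 4*x) cos(7*pi*x/2) dx = (16/(49*pi**2)) - (-16/(49*pi**2)) = 32/(49*pi**2).
Hence a_7 = 32/(49*pi**2).

32/(49*pi**2)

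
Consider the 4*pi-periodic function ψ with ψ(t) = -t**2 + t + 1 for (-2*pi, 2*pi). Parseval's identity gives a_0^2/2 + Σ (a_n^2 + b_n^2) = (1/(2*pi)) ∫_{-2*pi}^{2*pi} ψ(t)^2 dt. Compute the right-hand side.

(1/(2*pi)) ∫_{-2*pi}^{2*pi} ψ(t)^2 dt = (1/(2*pi)) · (4*pi*(-20*pi**2 + 15 + 48*pi**4)/15) = -8*pi**2/3 + 2 + 32*pi**4/5.

-8*pi**2/3 + 2 + 32*pi**4/5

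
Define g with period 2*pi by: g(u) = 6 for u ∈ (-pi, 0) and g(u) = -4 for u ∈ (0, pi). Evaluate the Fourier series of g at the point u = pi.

At u = pi the one-sided limits are g(pi^-) = -4 and g(pi^+) = 6.
By Dirichlet's theorem the series converges to their average, [(-4) + (6)]/2 = 1.

1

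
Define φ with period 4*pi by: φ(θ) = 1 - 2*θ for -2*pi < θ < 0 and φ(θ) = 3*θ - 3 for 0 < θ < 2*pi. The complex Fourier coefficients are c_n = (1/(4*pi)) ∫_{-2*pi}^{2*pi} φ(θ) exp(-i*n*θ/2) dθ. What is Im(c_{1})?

Since φ is real-valued, Im(c_{1}) = -(1/(4*pi)) ∫_{-2*pi}^{2*pi} φ(θ) sin(θ/2) dθ = -b_{1}/2.
Split the integral at the breakpoints.
Integrating by parts (boundary term plus one more integral), an antiderivative of (1 - 2*θ) sin(θ/2) is 4*θ*cos(θ/2) - 8*sin(θ/2) - 2*cos(θ/2); evaluating from -2*pi to 0: ∫_{-2*pi}^{0} (1 - 2*θ) sin(θ/2) dθ = (-2) - (2 + 8*pi) = -8*pi - 4.
Integrating by parts (boundary term plus one more integral), an antiderivative of (3*θ - 3) sin(θ/2) is -6*θ*cos(θ/2) + 12*sin(θ/2) + 6*cos(θ/2); evaluating from 0 to 2*pi: ∫_{0}^{2*pi} (3*θ - 3) sin(θ/2) dθ = (-6 + 12*pi) - (6) = -12 + 12*pi.
So ∫_{-2*pi}^{2*pi} φ(θ) sin(θ/2) dθ = -16 + 4*pi.
Hence Im(c_{1}) = (-1/(4*pi))·(-16 + 4*pi) = (4 - pi)/pi.

(4 - pi)/pi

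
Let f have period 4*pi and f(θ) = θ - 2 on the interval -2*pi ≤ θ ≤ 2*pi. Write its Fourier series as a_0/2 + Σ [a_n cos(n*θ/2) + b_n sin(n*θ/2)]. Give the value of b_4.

b_4 = (1/(2*pi)) ∫_{-2*pi}^{2*pi} f(θ) sin(2*θ) dθ.
Integrating by parts (boundary term plus one more integral), an antiderivative of (θ - 2) sin(2*θ) is -θ*cos(2*θ)/2 + sin(2*θ)/4 + cos(2*θ); evaluating from -2*pi to 2*pi: ∫_{-2*pi}^{2*pi} (θ - 2) sin(2*θ) dθ = (1 - pi) - (1 + pi) = -2*pi.
Hence b_4 = (1/(2*pi))·(-2*pi) = -1.

-1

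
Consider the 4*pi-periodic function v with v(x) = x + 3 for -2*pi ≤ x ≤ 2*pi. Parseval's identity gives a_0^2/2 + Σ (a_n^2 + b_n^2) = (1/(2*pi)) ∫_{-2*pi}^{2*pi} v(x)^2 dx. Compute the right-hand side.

(1/(2*pi)) ∫_{-2*pi}^{2*pi} v(x)^2 dx = (1/(2*pi)) · (36*pi + 16*pi**3/3) = 18 + 8*pi**2/3.

18 + 8*pi**2/3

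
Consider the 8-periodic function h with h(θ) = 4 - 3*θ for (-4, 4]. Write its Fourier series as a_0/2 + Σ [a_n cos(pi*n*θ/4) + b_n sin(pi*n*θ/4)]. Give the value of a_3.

0

a_3 = 1/4 ∫_{-4}^{4} h(θ) cos(3*pi*θ/4) dθ.
Integrating by parts (boundary term plus one more integral), an antiderivative of (4 - 3*θ) cos(3*pi*θ/4) is -4*θ*sin(3*pi*θ/4)/pi + 16*sin(3*pi*θ/4)/(3*pi) - 16*cos(3*pi*θ/4)/(3*pi**2); evaluating from -4 to 4: ∫_{-4}^{4} (4 - 3*θ) cos(3*pi*θ/4) dθ = (16/(3*pi**2)) - (16/(3*pi**2)) = 0.
Hence a_3 = (1/4)·(0) = 0.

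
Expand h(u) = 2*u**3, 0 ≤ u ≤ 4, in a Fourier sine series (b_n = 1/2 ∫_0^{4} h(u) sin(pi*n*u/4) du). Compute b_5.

256*(-6 + 25*pi**2)/(125*pi**3)

b_5 = 1/2 ∫_0^{4} (2*u**3) sin(5*pi*u/4) du.
Integrating by parts three times (tabular method), an antiderivative of (2*u**3) sin(5*pi*u/4) is -8*u**3*cos(5*pi*u/4)/(5*pi) + 96*u**2*sin(5*pi*u/4)/(25*pi**2) + 768*u*cos(5*pi*u/4)/(125*pi**3) - 3072*sin(5*pi*u/4)/(625*pi**4); evaluating from 0 to 4: ∫_{0}^{4} (2*u**3) sin(5*pi*u/4) du = (512*(-6 + 25*pi**2)/(125*pi**3)) - (0) = 512*(-6 + 25*pi**2)/(125*pi**3).
Hence b_5 = (1/2)·(512*(-6 + 25*pi**2)/(125*pi**3)) = 256*(-6 + 25*pi**2)/(125*pi**3).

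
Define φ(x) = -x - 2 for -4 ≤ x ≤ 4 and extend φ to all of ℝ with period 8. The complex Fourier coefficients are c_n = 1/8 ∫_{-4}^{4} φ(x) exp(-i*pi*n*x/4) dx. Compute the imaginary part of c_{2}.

-2/pi

Since φ is real-valued, Im(c_{2}) = -1/8 ∫_{-4}^{4} φ(x) sin(pi*x/2) dx = -b_{2}/2.
Integrating by parts (boundary term plus one more integral), an antiderivative of (-x - 2) sin(pi*x/2) is 2*x*cos(pi*x/2)/pi - 4*sin(pi*x/2)/pi**2 + 4*cos(pi*x/2)/pi; evaluating from -4 to 4: ∫_{-4}^{4} (-x - 2) sin(pi*x/2) dx = (12/pi) - (-4/pi) = 16/pi.
Hence Im(c_{2}) = (-1/8)·(16/pi) = -2/pi.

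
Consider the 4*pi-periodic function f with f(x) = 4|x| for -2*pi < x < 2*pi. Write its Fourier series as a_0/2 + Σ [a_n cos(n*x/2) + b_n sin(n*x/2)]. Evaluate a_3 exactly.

a_3 = (1/(2*pi)) ∫_{-2*pi}^{2*pi} f(x) cos(3*x/2) dx.
f is even and cos(3*x/2) is even, so the integrand is even and a_3 = 1/pi ∫_0^{2*pi} f(x) cos(3*x/2) dx.
Integrating by parts (boundary term plus one more integral), an antiderivative of (4*x) cos(3*x/2) is 8*x*sin(3*x/2)/3 + 16*cos(3*x/2)/9; evaluating from 0 to 2*pi: ∫_{0}^{2*pi} (4*x) cos(3*x/2) dx = (-16/9) - (16/9) = -32/9.
Hence a_3 = (1/pi)·(-32/9) = -32/(9*pi).

-32/(9*pi)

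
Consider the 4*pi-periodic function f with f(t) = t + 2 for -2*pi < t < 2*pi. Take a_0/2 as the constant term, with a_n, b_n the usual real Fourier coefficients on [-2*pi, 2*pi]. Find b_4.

-1

b_4 = (1/(2*pi)) ∫_{-2*pi}^{2*pi} f(t) sin(2*t) dt.
Integrating by parts (boundary term plus one more integral), an antiderivative of (t + 2) sin(2*t) is -t*cos(2*t)/2 + sin(2*t)/4 - cos(2*t); evaluating from -2*pi to 2*pi: ∫_{-2*pi}^{2*pi} (t + 2) sin(2*t) dt = (-pi - 1) - (-1 + pi) = -2*pi.
Hence b_4 = (1/(2*pi))·(-2*pi) = -1.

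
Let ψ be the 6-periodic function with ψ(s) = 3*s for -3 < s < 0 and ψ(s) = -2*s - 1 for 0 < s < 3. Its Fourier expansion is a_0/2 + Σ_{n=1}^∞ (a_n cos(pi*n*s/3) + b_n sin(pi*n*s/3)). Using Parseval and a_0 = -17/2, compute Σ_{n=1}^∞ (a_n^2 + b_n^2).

Parseval: a_0^2/2 + Σ_{n≥1} (a_n^2+b_n^2) = 1/3 ∫_{-3}^{3} ψ(s)^2 ds = 46.
Subtract a_0^2/2 = 289/8: Σ (a_n^2+b_n^2) = 79/8.

79/8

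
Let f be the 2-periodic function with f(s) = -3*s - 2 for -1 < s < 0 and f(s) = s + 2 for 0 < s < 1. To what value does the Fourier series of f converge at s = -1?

2

s = -1 differs from s = 1 by -1 full period(s), and the series is 2-periodic.
At s = 1 the one-sided limits are f(1^-) = 3 and f(1^+) = 1.
By Dirichlet's theorem the series converges to their average, [(3) + (1)]/2 = 2.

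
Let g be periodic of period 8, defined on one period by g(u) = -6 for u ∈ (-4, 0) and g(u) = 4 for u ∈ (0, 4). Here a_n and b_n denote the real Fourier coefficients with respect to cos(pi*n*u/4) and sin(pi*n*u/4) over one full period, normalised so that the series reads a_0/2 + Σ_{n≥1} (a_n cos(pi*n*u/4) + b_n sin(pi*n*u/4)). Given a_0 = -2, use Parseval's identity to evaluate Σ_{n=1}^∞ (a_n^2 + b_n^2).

50

Parseval: a_0^2/2 + Σ_{n≥1} (a_n^2+b_n^2) = 1/4 ∫_{-4}^{4} g(u)^2 du = 52.
Subtract a_0^2/2 = 2: Σ (a_n^2+b_n^2) = 50.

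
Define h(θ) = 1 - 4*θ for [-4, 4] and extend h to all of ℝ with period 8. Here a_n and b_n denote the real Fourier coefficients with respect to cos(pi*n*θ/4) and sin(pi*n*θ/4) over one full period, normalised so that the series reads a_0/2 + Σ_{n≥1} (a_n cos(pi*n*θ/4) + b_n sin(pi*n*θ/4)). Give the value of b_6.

b_6 = 1/4 ∫_{-4}^{4} h(θ) sin(3*pi*θ/2) dθ.
Integrating by parts (boundary term plus one more integral), an antiderivative of (1 - 4*θ) sin(3*pi*θ/2) is 8*θ*cos(3*pi*θ/2)/(3*pi) - 16*sin(3*pi*θ/2)/(9*pi**2) - 2*cos(3*pi*θ/2)/(3*pi); evaluating from -4 to 4: ∫_{-4}^{4} (1 - 4*θ) sin(3*pi*θ/2) dθ = (10/pi) - (-34/(3*pi)) = 64/(3*pi).
Hence b_6 = (1/4)·(64/(3*pi)) = 16/(3*pi).

16/(3*pi)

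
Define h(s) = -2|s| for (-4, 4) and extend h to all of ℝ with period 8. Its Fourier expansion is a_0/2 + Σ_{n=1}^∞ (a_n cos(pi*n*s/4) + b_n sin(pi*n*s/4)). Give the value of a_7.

32/(49*pi**2)

a_7 = 1/4 ∫_{-4}^{4} h(s) cos(7*pi*s/4) ds.
h is even and cos(7*pi*s/4) is even, so the integrand is even and a_7 = 1/2 ∫_0^{4} h(s) cos(7*pi*s/4) ds.
Integrating by parts (boundary term plus one more integral), an antiderivative of (-2*s) cos(7*pi*s/4) is -8*s*sin(7*pi*s/4)/(7*pi) - 32*cos(7*pi*s/4)/(49*pi**2); evaluating from 0 to 4: ∫_{0}^{4} (-2*s) cos(7*pi*s/4) ds = (32/(49*pi**2)) - (-32/(49*pi**2)) = 64/(49*pi**2).
Hence a_7 = (1/2)·(64/(49*pi**2)) = 32/(49*pi**2).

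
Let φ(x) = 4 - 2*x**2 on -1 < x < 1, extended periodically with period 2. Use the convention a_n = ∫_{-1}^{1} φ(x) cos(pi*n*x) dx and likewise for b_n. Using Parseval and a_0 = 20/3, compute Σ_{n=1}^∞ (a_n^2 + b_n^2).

32/45

Parseval: a_0^2/2 + Σ_{n≥1} (a_n^2+b_n^2) = ∫_{-1}^{1} φ(x)^2 dx = 344/15.
Subtract a_0^2/2 = 200/9: Σ (a_n^2+b_n^2) = 32/45.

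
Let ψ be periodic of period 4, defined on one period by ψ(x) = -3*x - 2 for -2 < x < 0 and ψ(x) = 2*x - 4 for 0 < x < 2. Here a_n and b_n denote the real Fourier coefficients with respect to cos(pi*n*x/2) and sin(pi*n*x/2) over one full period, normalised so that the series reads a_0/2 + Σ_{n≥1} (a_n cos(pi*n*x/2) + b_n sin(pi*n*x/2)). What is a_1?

a_1 = 1/2 ∫_{-2}^{2} ψ(x) cos(pi*x/2) dx.
Split the integral at the breakpoints.
Integrating by parts (boundary term plus one more integral), an antiderivative of (-3*x - 2) cos(pi*x/2) is -6*x*sin(pi*x/2)/pi - 4*sin(pi*x/2)/pi - 12*cos(pi*x/2)/pi**2; evaluating from -2 to 0: ∫_{-2}^{0} (-3*x - 2) cos(pi*x/2) dx = (-12/pi**2) - (12/pi**2) = -24/pi**2.
Integrating by parts (boundary term plus one more integral), an antiderivative of (2*x - 4) cos(pi*x/2) is 4*x*sin(pi*x/2)/pi - 8*sin(pi*x/2)/pi + 8*cos(pi*x/2)/pi**2; evaluating from 0 to 2: ∫_{0}^{2} (2*x - 4) cos(pi*x/2) dx = (-8/pi**2) - (8/pi**2) = -16/pi**2.
Summing the pieces and multiplying by (1/2) gives a_1 = -20/pi**2.

-20/pi**2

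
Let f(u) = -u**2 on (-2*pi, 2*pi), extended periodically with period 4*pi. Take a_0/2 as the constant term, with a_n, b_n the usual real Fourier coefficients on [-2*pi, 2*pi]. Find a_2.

a_2 = (1/(2*pi)) ∫_{-2*pi}^{2*pi} f(u) cos(u) du.
f is even and cos(u) is even, so the integrand is even and a_2 = 1/pi ∫_0^{2*pi} f(u) cos(u) du.
Integrating by parts twice (tabular method), an antiderivative of (-u**2) cos(u) is -u**2*sin(u) - 2*u*cos(u) + 2*sin(u); evaluating from 0 to 2*pi: ∫_{0}^{2*pi} (-u**2) cos(u) du = (-4*pi) - (0) = -4*pi.
Hence a_2 = (1/pi)·(-4*pi) = -4.

-4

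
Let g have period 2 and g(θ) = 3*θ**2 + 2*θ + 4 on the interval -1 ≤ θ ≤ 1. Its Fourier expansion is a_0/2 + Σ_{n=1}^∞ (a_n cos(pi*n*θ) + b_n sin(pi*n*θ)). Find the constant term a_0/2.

5

a_0 = ∫_{-1}^{1} g(θ) dθ = 10.
So the constant term a_0/2 = 5.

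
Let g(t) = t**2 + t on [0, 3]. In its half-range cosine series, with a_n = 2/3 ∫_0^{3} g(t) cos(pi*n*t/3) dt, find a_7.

-48/(49*pi**2)

a_7 = 2/3 ∫_0^{3} (t**2 + t) cos(7*pi*t/3) dt.
Integrating by parts twice (tabular method), an antiderivative of (t**2 + t) cos(7*pi*t/3) is 3*t**2*sin(7*pi*t/3)/(7*pi) + 3*t*sin(7*pi*t/3)/(7*pi) + 18*t*cos(7*pi*t/3)/(49*pi**2) - 54*sin(7*pi*t/3)/(343*pi**3) + 9*cos(7*pi*t/3)/(49*pi**2); evaluating from 0 to 3: ∫_{0}^{3} (t**2 + t) cos(7*pi*t/3) dt = (-9/(7*pi**2)) - (9/(49*pi**2)) = -72/(49*pi**2).
Hence a_7 = (2/3)·(-72/(49*pi**2)) = -48/(49*pi**2).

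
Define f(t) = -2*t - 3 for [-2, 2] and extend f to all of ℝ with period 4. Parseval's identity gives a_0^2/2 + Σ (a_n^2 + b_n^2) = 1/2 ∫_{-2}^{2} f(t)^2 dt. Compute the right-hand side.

86/3

1/2 ∫_{-2}^{2} f(t)^2 dt = 1/2 · (172/3) = 86/3.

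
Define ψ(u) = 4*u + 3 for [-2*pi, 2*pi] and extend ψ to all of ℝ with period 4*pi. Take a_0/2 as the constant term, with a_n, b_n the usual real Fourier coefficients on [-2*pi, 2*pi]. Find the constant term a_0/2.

a_0 = (1/(2*pi)) ∫_{-2*pi}^{2*pi} ψ(u) du = (1/(2*pi)) · (12*pi) = 6.
So the constant term a_0/2 = 3.

3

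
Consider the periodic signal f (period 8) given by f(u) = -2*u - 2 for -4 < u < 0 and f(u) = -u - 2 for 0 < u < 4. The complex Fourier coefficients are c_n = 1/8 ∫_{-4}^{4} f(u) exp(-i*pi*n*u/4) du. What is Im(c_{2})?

Since f is real-valued, Im(c_{2}) = -1/8 ∫_{-4}^{4} f(u) sin(pi*u/2) du = -b_{2}/2.
Split the integral at the breakpoints.
Integrating by parts (boundary term plus one more integral), an antiderivative of (-2*u - 2) sin(pi*u/2) is 4*u*cos(pi*u/2)/pi - 8*sin(pi*u/2)/pi**2 + 4*cos(pi*u/2)/pi; evaluating from -4 to 0: ∫_{-4}^{0} (-2*u - 2) sin(pi*u/2) du = (4/pi) - (-12/pi) = 16/pi.
Integrating by parts (boundary term plus one more integral), an antiderivative of (-u - 2) sin(pi*u/2) is 2*u*cos(pi*u/2)/pi - 4*sin(pi*u/2)/pi**2 + 4*cos(pi*u/2)/pi; evaluating from 0 to 4: ∫_{0}^{4} (-u - 2) sin(pi*u/2) du = (12/pi) - (4/pi) = 8/pi.
So ∫_{-4}^{4} f(u) sin(pi*u/2) du = 24/pi.
Hence Im(c_{2}) = (-1/8)·(24/pi) = -3/pi.

-3/pi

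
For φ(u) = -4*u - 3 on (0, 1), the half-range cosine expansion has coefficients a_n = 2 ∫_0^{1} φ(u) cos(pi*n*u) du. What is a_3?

a_3 = 2 ∫_0^{1} (-4*u - 3) cos(3*pi*u) du.
Integrating by parts (boundary term plus one more integral), an antiderivative of (-4*u - 3) cos(3*pi*u) is -4*u*sin(3*pi*u)/(3*pi) - sin(3*pi*u)/pi - 4*cos(3*pi*u)/(9*pi**2); evaluating from 0 to 1: ∫_{0}^{1} (-4*u - 3) cos(3*pi*u) du = (4/(9*pi**2)) - (-4/(9*pi**2)) = 8/(9*pi**2).
Hence a_3 = 2·(8/(9*pi**2)) = 16/(9*pi**2).

16/(9*pi**2)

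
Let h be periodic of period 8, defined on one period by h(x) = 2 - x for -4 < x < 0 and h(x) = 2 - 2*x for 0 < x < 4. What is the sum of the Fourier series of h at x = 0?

h is continuous at x = 0 with value 2, so the series converges to 2 there.

2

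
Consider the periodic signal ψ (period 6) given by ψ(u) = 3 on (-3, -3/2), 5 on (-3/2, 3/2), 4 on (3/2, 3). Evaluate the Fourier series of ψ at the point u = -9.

7/2

u = -9 differs from u = -3 by -1 full period(s), and the series is 6-periodic.
At u = -3 the one-sided limits are ψ(-3^-) = 4 and ψ(-3^+) = 3.
By Dirichlet's theorem the series converges to their average, [(4) + (3)]/2 = 7/2.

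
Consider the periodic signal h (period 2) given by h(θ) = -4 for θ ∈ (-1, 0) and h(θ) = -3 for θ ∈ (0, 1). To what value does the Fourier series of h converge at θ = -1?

-7/2

At θ = -1 the one-sided limits are h(-1^-) = -3 and h(-1^+) = -4.
By Dirichlet's theorem the series converges to their average, [(-3) + (-4)]/2 = -7/2.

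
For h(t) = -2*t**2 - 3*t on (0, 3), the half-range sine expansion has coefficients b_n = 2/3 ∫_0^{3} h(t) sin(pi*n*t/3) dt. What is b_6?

b_6 = 2/3 ∫_0^{3} (-2*t**2 - 3*t) sin(2*pi*t) dt.
Integrating by parts twice (tabular method), an antiderivative of (-2*t**2 - 3*t) sin(2*pi*t) is t**2*cos(2*pi*t)/pi - t*sin(2*pi*t)/pi**2 + 3*t*cos(2*pi*t)/(2*pi) - 3*sin(2*pi*t)/(4*pi**2) - cos(2*pi*t)/(2*pi**3); evaluating from 0 to 3: ∫_{0}^{3} (-2*t**2 - 3*t) sin(2*pi*t) dt = ((-1 + 27*pi**2)/(2*pi**3)) - (-1/(2*pi**3)) = 27/(2*pi).
Hence b_6 = (2/3)·(27/(2*pi)) = 9/pi.

9/pi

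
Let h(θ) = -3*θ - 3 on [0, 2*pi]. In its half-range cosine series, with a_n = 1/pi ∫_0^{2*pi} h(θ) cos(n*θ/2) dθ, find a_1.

24/pi

a_1 = 1/pi ∫_0^{2*pi} (-3*θ - 3) cos(θ/2) dθ.
Integrating by parts (boundary term plus one more integral), an antiderivative of (-3*θ - 3) cos(θ/2) is -6*θ*sin(θ/2) - 6*sin(θ/2) - 12*cos(θ/2); evaluating from 0 to 2*pi: ∫_{0}^{2*pi} (-3*θ - 3) cos(θ/2) dθ = (12) - (-12) = 24.
Hence a_1 = (1/pi)·(24) = 24/pi.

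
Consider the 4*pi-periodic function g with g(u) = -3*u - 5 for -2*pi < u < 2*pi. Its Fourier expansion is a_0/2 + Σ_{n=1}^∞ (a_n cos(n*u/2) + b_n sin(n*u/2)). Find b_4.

b_4 = (1/(2*pi)) ∫_{-2*pi}^{2*pi} g(u) sin(2*u) du.
Integrating by parts (boundary term plus one more integral), an antiderivative of (-3*u - 5) sin(2*u) is 3*u*cos(2*u)/2 - 3*sin(2*u)/4 + 5*cos(2*u)/2; evaluating from -2*pi to 2*pi: ∫_{-2*pi}^{2*pi} (-3*u - 5) sin(2*u) du = (5/2 + 3*pi) - (5/2 - 3*pi) = 6*pi.
Hence b_4 = (1/(2*pi))·(6*pi) = 3.

3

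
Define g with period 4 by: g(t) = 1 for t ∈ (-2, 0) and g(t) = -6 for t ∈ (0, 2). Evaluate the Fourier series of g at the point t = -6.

t = -6 differs from t = -2 by -1 full period(s), and the series is 4-periodic.
At t = -2 the one-sided limits are g(-2^-) = -6 and g(-2^+) = 1.
By Dirichlet's theorem the series converges to their average, [(-6) + (1)]/2 = -5/2.

-5/2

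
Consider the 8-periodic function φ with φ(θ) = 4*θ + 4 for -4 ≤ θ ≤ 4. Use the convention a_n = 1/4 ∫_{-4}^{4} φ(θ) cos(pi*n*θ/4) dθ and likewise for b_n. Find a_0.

a_0 = 1/4 ∫_{-4}^{4} φ(θ) dθ = 1/4 · (32) = 8.

8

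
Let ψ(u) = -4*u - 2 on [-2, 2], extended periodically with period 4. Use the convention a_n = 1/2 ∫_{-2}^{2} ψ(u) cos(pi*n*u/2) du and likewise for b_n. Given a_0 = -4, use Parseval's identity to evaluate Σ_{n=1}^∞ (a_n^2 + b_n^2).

128/3

Parseval: a_0^2/2 + Σ_{n≥1} (a_n^2+b_n^2) = 1/2 ∫_{-2}^{2} ψ(u)^2 du = 152/3.
Subtract a_0^2/2 = 8: Σ (a_n^2+b_n^2) = 128/3.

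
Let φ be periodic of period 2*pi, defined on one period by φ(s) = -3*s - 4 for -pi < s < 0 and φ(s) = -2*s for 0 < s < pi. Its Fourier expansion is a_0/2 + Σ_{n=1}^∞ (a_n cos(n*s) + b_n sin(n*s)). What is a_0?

a_0 = 1/pi ∫_{-pi}^{pi} φ(s) ds = 1/pi · (pi*(-8 + pi)/2) = -4 + pi/2.

-4 + pi/2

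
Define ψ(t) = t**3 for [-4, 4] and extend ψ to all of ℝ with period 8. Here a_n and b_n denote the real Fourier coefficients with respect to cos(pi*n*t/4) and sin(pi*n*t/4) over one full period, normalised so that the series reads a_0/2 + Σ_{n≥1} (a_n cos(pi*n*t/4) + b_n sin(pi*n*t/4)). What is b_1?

-768/pi**3 + 128/pi

b_1 = 1/4 ∫_{-4}^{4} ψ(t) sin(pi*t/4) dt.
ψ is odd and sin(pi*t/4) is odd, so the integrand is even and b_1 = 1/2 ∫_0^{4} ψ(t) sin(pi*t/4) dt.
Integrating by parts three times (tabular method), an antiderivative of (t**3) sin(pi*t/4) is -4*t**3*cos(pi*t/4)/pi + 48*t**2*sin(pi*t/4)/pi**2 + 384*t*cos(pi*t/4)/pi**3 - 1536*sin(pi*t/4)/pi**4; evaluating from 0 to 4: ∫_{0}^{4} (t**3) sin(pi*t/4) dt = (-1536/pi**3 + 256/pi) - (0) = -1536/pi**3 + 256/pi.
Hence b_1 = (1/2)·(-1536/pi**3 + 256/pi) = -768/pi**3 + 128/pi.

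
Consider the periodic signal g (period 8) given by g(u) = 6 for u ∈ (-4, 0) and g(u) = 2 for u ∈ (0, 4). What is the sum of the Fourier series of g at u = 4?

At u = 4 the one-sided limits are g(4^-) = 2 and g(4^+) = 6.
By Dirichlet's theorem the series converges to their average, [(2) + (6)]/2 = 4.

4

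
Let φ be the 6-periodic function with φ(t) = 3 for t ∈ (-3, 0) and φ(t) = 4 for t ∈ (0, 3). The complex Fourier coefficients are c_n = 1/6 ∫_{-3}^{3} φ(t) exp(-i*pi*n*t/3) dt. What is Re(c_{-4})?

Since φ is real-valued, Re(c_{-4}) = 1/6 ∫_{-3}^{3} φ(t) cos(-4*pi*t/3) dt = a_{4}/2.
Split the integral at the breakpoints.
Directly, an antiderivative of (3) cos(-4*pi*t/3) is 9*sin(4*pi*t/3)/(4*pi); evaluating from -3 to 0: ∫_{-3}^{0} (3) cos(-4*pi*t/3) dt = (0) - (0) = 0.
Directly, an antiderivative of (4) cos(-4*pi*t/3) is 3*sin(4*pi*t/3)/pi; evaluating from 0 to 3: ∫_{0}^{3} (4) cos(-4*pi*t/3) dt = (0) - (0) = 0.
So ∫_{-3}^{3} φ(t) cos(-4*pi*t/3) dt = 0.
Hence Re(c_{-4}) = (1/6)·(0) = 0.

0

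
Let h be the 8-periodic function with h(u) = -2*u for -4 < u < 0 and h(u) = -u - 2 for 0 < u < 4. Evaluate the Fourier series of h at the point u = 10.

u = 10 differs from u = 2 by 1 full period(s), and the series is 8-periodic.
h is continuous at u = 2 with value -4, so the series converges to -4 there.

-4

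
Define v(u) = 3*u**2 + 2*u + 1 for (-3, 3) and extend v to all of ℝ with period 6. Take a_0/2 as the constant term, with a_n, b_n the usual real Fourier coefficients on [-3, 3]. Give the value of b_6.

-2/pi

b_6 = 1/3 ∫_{-3}^{3} v(u) sin(2*pi*u) du.
Integrating by parts twice (tabular method), an antiderivative of (3*u**2 + 2*u + 1) sin(2*pi*u) is -3*u**2*cos(2*pi*u)/(2*pi) + 3*u*sin(2*pi*u)/(2*pi**2) - u*cos(2*pi*u)/pi + sin(2*pi*u)/(2*pi**2) - cos(2*pi*u)/(2*pi) + 3*cos(2*pi*u)/(4*pi**3); evaluating from -3 to 3: ∫_{-3}^{3} (3*u**2 + 2*u + 1) sin(2*pi*u) du = (-17/pi + 3/(4*pi**3)) - (-11/pi + 3/(4*pi**3)) = -6/pi.
Hence b_6 = (1/3)·(-6/pi) = -2/pi.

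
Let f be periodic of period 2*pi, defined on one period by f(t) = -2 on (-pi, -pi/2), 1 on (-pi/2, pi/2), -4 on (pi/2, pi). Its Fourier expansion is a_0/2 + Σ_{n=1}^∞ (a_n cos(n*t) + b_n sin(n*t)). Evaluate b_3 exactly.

-2/(3*pi)

b_3 = 1/pi ∫_{-pi}^{pi} f(t) sin(3*t) dt.
Split the integral at the breakpoints.
Directly, an antiderivative of (-2) sin(3*t) is 2*cos(3*t)/3; evaluating from -pi to -pi/2: ∫_{-pi}^{-pi/2} (-2) sin(3*t) dt = (0) - (-2/3) = 2/3.
Directly, an antiderivative of (1) sin(3*t) is -cos(3*t)/3; evaluating from -pi/2 to pi/2: ∫_{-pi/2}^{pi/2} (1) sin(3*t) dt = (0) - (0) = 0.
Directly, an antiderivative of (-4) sin(3*t) is 4*cos(3*t)/3; evaluating from pi/2 to pi: ∫_{pi/2}^{pi} (-4) sin(3*t) dt = (-4/3) - (0) = -4/3.
Summing the pieces and multiplying by (1/pi) gives b_3 = -2/(3*pi).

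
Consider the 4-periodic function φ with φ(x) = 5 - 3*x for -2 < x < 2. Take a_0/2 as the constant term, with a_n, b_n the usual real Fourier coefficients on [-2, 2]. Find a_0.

a_0 = 1/2 ∫_{-2}^{2} φ(x) dx = 1/2 · (20) = 10.

10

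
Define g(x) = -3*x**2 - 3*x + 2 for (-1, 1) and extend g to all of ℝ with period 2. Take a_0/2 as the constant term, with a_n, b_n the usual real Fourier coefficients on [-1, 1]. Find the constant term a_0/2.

a_0 = ∫_{-1}^{1} g(x) dx = 2.
So the constant term a_0/2 = 1.

1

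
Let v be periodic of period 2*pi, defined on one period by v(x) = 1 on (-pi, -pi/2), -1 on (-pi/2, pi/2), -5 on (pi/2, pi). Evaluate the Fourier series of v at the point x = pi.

At x = pi the one-sided limits are v(pi^-) = -5 and v(pi^+) = 1.
By Dirichlet's theorem the series converges to their average, [(-5) + (1)]/2 = -2.

-2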